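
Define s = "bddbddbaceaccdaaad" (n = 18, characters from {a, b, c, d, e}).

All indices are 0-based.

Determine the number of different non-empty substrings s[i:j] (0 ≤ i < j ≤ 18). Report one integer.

150

sorted suffixes:
  #0 SA[0]=14  'aaad'
  #1 SA[1]=15  'aad'
  #2 SA[2]=10  'accdaaad'
  #3 SA[3]=7  'aceaccdaaad'
  #4 SA[4]=16  'ad'
  #5 SA[5]=6  'baceaccdaaad'
  #6 SA[6]=3  'bddbaceaccdaaad'
  #7 SA[7]=0  'bddbddbaceaccdaaad'
  #8 SA[8]=11  'ccdaaad'
  #9 SA[9]=12  'cdaaad'
  #10 SA[10]=8  'ceaccdaaad'
  #11 SA[11]=17  'd'
  #12 SA[12]=13  'daaad'
  #13 SA[13]=5  'dbaceaccdaaad'
  #14 SA[14]=2  'dbddbaceaccdaaad'
  #15 SA[15]=4  'ddbaceaccdaaad'
  #16 SA[16]=1  'ddbddbaceaccdaaad'
  #17 SA[17]=9  'eaccdaaad'

SA = [14, 15, 10, 7, 16, 6, 3, 0, 11, 12, 8, 17, 13, 5, 2, 4, 1, 9]
rank  pair      lcp
   1  s[14:],s[15:]  2  'aa'
   2  s[15:],s[10:]  1  'a'
   3  s[10:],s[7:]  2  'ac'
   4  s[7:],s[16:]  1  'a'
   5  s[16:],s[6:]  0  ''
   6  s[6:],s[3:]  1  'b'
   7  s[3:],s[0:]  4  'bddb'
   8  s[0:],s[11:]  0  ''
   9  s[11:],s[12:]  1  'c'
  10  s[12:],s[8:]  1  'c'
  11  s[8:],s[17:]  0  ''
  12  s[17:],s[13:]  1  'd'
  13  s[13:],s[5:]  1  'd'
  14  s[5:],s[2:]  2  'db'
  15  s[2:],s[4:]  1  'd'
  16  s[4:],s[1:]  3  'ddb'
  17  s[1:],s[9:]  0  ''

n(n+1)/2 = 18·19/2 = 171
Σ LCP = 0 + 2 + 1 + 2 + 1 + 0 + 1 + 4 + 0 + 1 + 1 + 0 + 1 + 1 + 2 + 1 + 3 + 0 = 21
distinct = 171 − 21 = 150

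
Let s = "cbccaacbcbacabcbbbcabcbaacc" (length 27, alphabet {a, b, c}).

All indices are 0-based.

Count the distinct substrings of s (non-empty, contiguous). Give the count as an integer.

rank | idx | suffix
   0 |   4 | aacbcbacabcbbbcabcbaacc
   1 |  23 | aacc
   2 |  19 | abcbaacc
   3 |  12 | abcbbbcabcbaacc
   4 |  10 | acabcbbbcabcbaacc
   5 |   5 | acbcbacabcbbbcabcbaacc
   6 |  24 | acc
   7 |  22 | baacc
   8 |   9 | bacabcbbbcabcbaacc
   9 |  15 | bbbcabcbaacc
  10 |  16 | bbcabcbaacc
  11 |  17 | bcabcbaacc
  12 |  20 | bcbaacc
  13 |   7 | bcbacabcbbbcabcbaacc
  14 |  13 | bcbbbcabcbaacc
  15 |   1 | bccaacbcbacabcbbbcabcbaacc
  16 |  26 | c
  17 |   3 | caacbcbacabcbbbcabcbaacc
  18 |  18 | cabcbaacc
  19 |  11 | cabcbbbcabcbaacc
  20 |  21 | cbaacc
  21 |   8 | cbacabcbbbcabcbaacc
  22 |  14 | cbbbcabcbaacc
  23 |   6 | cbcbacabcbbbcabcbaacc
  24 |   0 | cbccaacbcbacabcbbbcabcbaacc
  25 |  25 | cc
  26 |   2 | ccaacbcbacabcbbbcabcbaacc

SA = [4, 23, 19, 12, 10, 5, 24, 22, 9, 15, 16, 17, 20, 7, 13, 1, 26, 3, 18, 11, 21, 8, 14, 6, 0, 25, 2]
rank  pair      lcp
   1  s[4:],s[23:]  3  'aac'
   2  s[23:],s[19:]  1  'a'
   3  s[19:],s[12:]  4  'abcb'
   4  s[12:],s[10:]  1  'a'
   5  s[10:],s[5:]  2  'ac'
   6  s[5:],s[24:]  2  'ac'
   7  s[24:],s[22:]  0  ''
   8  s[22:],s[9:]  2  'ba'
   9  s[9:],s[15:]  1  'b'
  10  s[15:],s[16:]  2  'bb'
  11  s[16:],s[17:]  1  'b'
  12  s[17:],s[20:]  2  'bc'
  13  s[20:],s[7:]  4  'bcba'
  14  s[7:],s[13:]  3  'bcb'
  15  s[13:],s[1:]  2  'bc'
  16  s[1:],s[26:]  0  ''
  17  s[26:],s[3:]  1  'c'
  18  s[3:],s[18:]  2  'ca'
  19  s[18:],s[11:]  5  'cabcb'
  20  s[11:],s[21:]  1  'c'
  21  s[21:],s[8:]  3  'cba'
  22  s[8:],s[14:]  2  'cb'
  23  s[14:],s[6:]  2  'cb'
  24  s[6:],s[0:]  3  'cbc'
  25  s[0:],s[25:]  1  'c'
  26  s[25:],s[2:]  2  'cc'

n(n+1)/2 = 27·28/2 = 378
Σ LCP = 0 + 3 + 1 + 4 + 1 + 2 + 2 + 0 + 2 + 1 + 2 + 1 + 2 + 4 + 3 + 2 + 0 + 1 + 2 + 5 + 1 + 3 + 2 + 2 + 3 + 1 + 2 = 52
distinct = 378 − 52 = 326

326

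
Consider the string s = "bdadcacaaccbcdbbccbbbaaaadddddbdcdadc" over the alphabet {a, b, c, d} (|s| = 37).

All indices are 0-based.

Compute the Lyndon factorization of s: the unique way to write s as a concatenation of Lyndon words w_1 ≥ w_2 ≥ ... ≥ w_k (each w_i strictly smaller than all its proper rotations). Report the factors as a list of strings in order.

emit factor 1: 'bd' (i=0, period=2)
emit factor 2: 'adc' (i=2, period=3)
emit factor 3: 'ac' (i=5, period=2)
emit factor 4: 'aaccbcdbbccbbb' (i=7, period=14)
emit factor 5: 'aaaadddddbdcdadc' (i=21, period=16)

["bd", "adc", "ac", "aaccbcdbbccbbb", "aaaadddddbdcdadc"]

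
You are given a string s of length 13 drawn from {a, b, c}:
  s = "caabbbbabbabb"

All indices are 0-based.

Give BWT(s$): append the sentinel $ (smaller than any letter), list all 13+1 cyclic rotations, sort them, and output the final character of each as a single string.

rank  rotation        last
    0  $caabbbbabbabb  b
    1  aabbbbabbabb$c  c
    2  abb$caabbbbabb  b
    3  abbabb$caabbbb  b
    4  abbbbabbabb$ca  a
    5  b$caabbbbabbab  b
    6  babb$caabbbbab  b
    7  babbabb$caabbb  b
    8  bb$caabbbbabba  a
    9  bbabb$caabbbba  a
   10  bbabbabb$caabb  b
   11  bbbabbabb$caab  b
   12  bbbbabbabb$caa  a
   13  caabbbbabbabb$  $

bcbbabbbaabba$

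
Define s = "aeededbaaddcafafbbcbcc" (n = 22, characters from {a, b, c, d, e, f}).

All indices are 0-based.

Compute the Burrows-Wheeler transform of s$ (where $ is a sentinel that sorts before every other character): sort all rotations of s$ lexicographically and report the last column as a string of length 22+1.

cba$cfdfbccdbbedaedeaaa

rank  rotation                 last
    0  $aeededbaaddcafafbbcbcc  c
    1  aaddcafafbbcbcc$aeededb  b
    2  addcafafbbcbcc$aeededba  a
    3  aeededbaaddcafafbbcbcc$  $
    4  afafbbcbcc$aeededbaaddc  c
    5  afbbcbcc$aeededbaaddcaf  f
    6  baaddcafafbbcbcc$aeeded  d
    7  bbcbcc$aeededbaaddcafaf  f
    8  bcbcc$aeededbaaddcafafb  b
    9  bcc$aeededbaaddcafafbbc  c
   10  c$aeededbaaddcafafbbcbc  c
   11  cafafbbcbcc$aeededbaadd  d
   12  cbcc$aeededbaaddcafafbb  b
   13  cc$aeededbaaddcafafbbcb  b
   14  dbaaddcafafbbcbcc$aeede  e
   15  dcafafbbcbcc$aeededbaad  d
   16  ddcafafbbcbcc$aeededbaa  a
   17  dedbaaddcafafbbcbcc$aee  e
   18  edbaaddcafafbbcbcc$aeed  d
   19  ededbaaddcafafbbcbcc$ae  e
   20  eededbaaddcafafbbcbcc$a  a
   21  fafbbcbcc$aeededbaaddca  a
   22  fbbcbcc$aeededbaaddcafa  a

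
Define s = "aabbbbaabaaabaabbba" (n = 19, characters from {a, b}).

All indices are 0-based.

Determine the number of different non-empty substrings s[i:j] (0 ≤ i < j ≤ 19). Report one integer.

sorted suffixes:
  #0 SA[0]=18  'a'
  #1 SA[1]=9  'aaabaabbba'
  #2 SA[2]=6  'aabaaabaabbba'
  #3 SA[3]=10  'aabaabbba'
  #4 SA[4]=13  'aabbba'
  #5 SA[5]=0  'aabbbbaabaaabaabbba'
  #6 SA[6]=7  'abaaabaabbba'
  #7 SA[7]=11  'abaabbba'
  #8 SA[8]=14  'abbba'
  #9 SA[9]=1  'abbbbaabaaabaabbba'
  #10 SA[10]=17  'ba'
  #11 SA[11]=8  'baaabaabbba'
  #12 SA[12]=5  'baabaaabaabbba'
  #13 SA[13]=12  'baabbba'
  #14 SA[14]=16  'bba'
  #15 SA[15]=4  'bbaabaaabaabbba'
  #16 SA[16]=15  'bbba'
  #17 SA[17]=3  'bbbaabaaabaabbba'
  #18 SA[18]=2  'bbbbaabaaabaabbba'

SA = [18, 9, 6, 10, 13, 0, 7, 11, 14, 1, 17, 8, 5, 12, 16, 4, 15, 3, 2]
rank  pair      lcp
   1  s[18:],s[9:]  1  'a'
   2  s[9:],s[6:]  2  'aa'
   3  s[6:],s[10:]  5  'aabaa'
   4  s[10:],s[13:]  3  'aab'
   5  s[13:],s[0:]  5  'aabbb'
   6  s[0:],s[7:]  1  'a'
   7  s[7:],s[11:]  4  'abaa'
   8  s[11:],s[14:]  2  'ab'
   9  s[14:],s[1:]  4  'abbb'
  10  s[1:],s[17:]  0  ''
  11  s[17:],s[8:]  2  'ba'
  12  s[8:],s[5:]  3  'baa'
  13  s[5:],s[12:]  4  'baab'
  14  s[12:],s[16:]  1  'b'
  15  s[16:],s[4:]  3  'bba'
  16  s[4:],s[15:]  2  'bb'
  17  s[15:],s[3:]  4  'bbba'
  18  s[3:],s[2:]  3  'bbb'

n(n+1)/2 = 19·20/2 = 190
Σ LCP = 0 + 1 + 2 + 5 + 3 + 5 + 1 + 4 + 2 + 4 + 0 + 2 + 3 + 4 + 1 + 3 + 2 + 4 + 3 = 49
distinct = 190 − 49 = 141

141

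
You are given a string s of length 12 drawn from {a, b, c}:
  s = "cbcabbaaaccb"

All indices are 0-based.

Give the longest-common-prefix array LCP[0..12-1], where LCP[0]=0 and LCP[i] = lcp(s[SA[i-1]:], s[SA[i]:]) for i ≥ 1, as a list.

sorted suffixes:
  #0 SA[0]=6  'aaaccb'
  #1 SA[1]=7  'aaccb'
  #2 SA[2]=3  'abbaaaccb'
  #3 SA[3]=8  'accb'
  #4 SA[4]=11  'b'
  #5 SA[5]=5  'baaaccb'
  #6 SA[6]=4  'bbaaaccb'
  #7 SA[7]=1  'bcabbaaaccb'
  #8 SA[8]=2  'cabbaaaccb'
  #9 SA[9]=10  'cb'
  #10 SA[10]=0  'cbcabbaaaccb'
  #11 SA[11]=9  'ccb'

SA = [6, 7, 3, 8, 11, 5, 4, 1, 2, 10, 0, 9]
[i] adj suffixes → lcp
  [1] 6/7 → 2 ('aa')
  [2] 7/3 → 1 ('a')
  [3] 3/8 → 1 ('a')
  [4] 8/11 → 0 ('')
  [5] 11/5 → 1 ('b')
  [6] 5/4 → 1 ('b')
  [7] 4/1 → 1 ('b')
  [8] 1/2 → 0 ('')
  [9] 2/10 → 1 ('c')
  [10] 10/0 → 2 ('cb')
  [11] 0/9 → 1 ('c')

[0, 2, 1, 1, 0, 1, 1, 1, 0, 1, 2, 1]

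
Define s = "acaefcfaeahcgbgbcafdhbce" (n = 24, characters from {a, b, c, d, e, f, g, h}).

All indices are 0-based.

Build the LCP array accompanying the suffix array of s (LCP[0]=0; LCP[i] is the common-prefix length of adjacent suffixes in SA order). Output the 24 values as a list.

[0, 1, 2, 1, 1, 0, 2, 1, 0, 2, 1, 1, 1, 0, 0, 1, 1, 0, 1, 1, 0, 2, 0, 1]

rank | idx | suffix
   0 |   0 | acaefcfaeahcgbgbcafdhbce
   1 |   7 | aeahcgbgbcafdhbce
   2 |   2 | aefcfaeahcgbgbcafdhbce
   3 |  17 | afdhbce
   4 |   9 | ahcgbgbcafdhbce
   5 |  15 | bcafdhbce
   6 |  21 | bce
   7 |  13 | bgbcafdhbce
   8 |   1 | caefcfaeahcgbgbcafdhbce
   9 |  16 | cafdhbce
  10 |  22 | ce
  11 |   5 | cfaeahcgbgbcafdhbce
  12 |  11 | cgbgbcafdhbce
  13 |  19 | dhbce
  14 |  23 | e
  15 |   8 | eahcgbgbcafdhbce
  16 |   3 | efcfaeahcgbgbcafdhbce
  17 |   6 | faeahcgbgbcafdhbce
  18 |   4 | fcfaeahcgbgbcafdhbce
  19 |  18 | fdhbce
  20 |  14 | gbcafdhbce
  21 |  12 | gbgbcafdhbce
  22 |  20 | hbce
  23 |  10 | hcgbgbcafdhbce

SA = [0, 7, 2, 17, 9, 15, 21, 13, 1, 16, 22, 5, 11, 19, 23, 8, 3, 6, 4, 18, 14, 12, 20, 10]
[i] adj suffixes → lcp
  [1] 0/7 → 1 ('a')
  [2] 7/2 → 2 ('ae')
  [3] 2/17 → 1 ('a')
  [4] 17/9 → 1 ('a')
  [5] 9/15 → 0 ('')
  [6] 15/21 → 2 ('bc')
  [7] 21/13 → 1 ('b')
  [8] 13/1 → 0 ('')
  [9] 1/16 → 2 ('ca')
  [10] 16/22 → 1 ('c')
  [11] 22/5 → 1 ('c')
  [12] 5/11 → 1 ('c')
  [13] 11/19 → 0 ('')
  [14] 19/23 → 0 ('')
  [15] 23/8 → 1 ('e')
  [16] 8/3 → 1 ('e')
  [17] 3/6 → 0 ('')
  [18] 6/4 → 1 ('f')
  [19] 4/18 → 1 ('f')
  [20] 18/14 → 0 ('')
  [21] 14/12 → 2 ('gb')
  [22] 12/20 → 0 ('')
  [23] 20/10 → 1 ('h')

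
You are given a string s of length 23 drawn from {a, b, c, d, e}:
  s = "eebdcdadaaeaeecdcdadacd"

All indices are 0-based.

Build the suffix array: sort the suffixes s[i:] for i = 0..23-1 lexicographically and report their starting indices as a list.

[8, 20, 6, 18, 9, 11, 2, 21, 4, 16, 14, 22, 7, 19, 5, 17, 3, 15, 10, 1, 13, 0, 12]

rank→(start, suffix):
  0 → (8, 'aaeaeecdcdadacd')
  1 → (20, 'acd')
  2 → (6, 'adaaeaeecdcdadacd')
  3 → (18, 'adacd')
  4 → (9, 'aeaeecdcdadacd')
  5 → (11, 'aeecdcdadacd')
  6 → (2, 'bdcdadaaeaeecdcdadacd')
  7 → (21, 'cd')
  8 → (4, 'cdadaaeaeecdcdadacd')
  9 → (16, 'cdadacd')
  10 → (14, 'cdcdadacd')
  11 → (22, 'd')
  12 → (7, 'daaeaeecdcdadacd')
  13 → (19, 'dacd')
  14 → (5, 'dadaaeaeecdcdadacd')
  15 → (17, 'dadacd')
  16 → (3, 'dcdadaaeaeecdcdadacd')
  17 → (15, 'dcdadacd')
  18 → (10, 'eaeecdcdadacd')
  19 → (1, 'ebdcdadaaeaeecdcdadacd')
  20 → (13, 'ecdcdadacd')
  21 → (0, 'eebdcdadaaeaeecdcdadacd')
  22 → (12, 'eecdcdadacd')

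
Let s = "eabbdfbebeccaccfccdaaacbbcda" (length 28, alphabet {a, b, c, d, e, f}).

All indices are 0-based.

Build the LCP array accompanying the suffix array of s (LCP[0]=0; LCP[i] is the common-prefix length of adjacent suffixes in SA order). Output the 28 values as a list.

[0, 1, 2, 1, 1, 2, 0, 2, 1, 1, 1, 2, 0, 1, 1, 2, 2, 1, 3, 1, 0, 2, 1, 0, 1, 1, 0, 1]

rank→(start, suffix):
  0 → (27, 'a')
  1 → (19, 'aaacbbcda')
  2 → (20, 'aacbbcda')
  3 → (1, 'abbdfbebeccaccfccdaaacbbcda')
  4 → (21, 'acbbcda')
  5 → (12, 'accfccdaaacbbcda')
  6 → (23, 'bbcda')
  7 → (2, 'bbdfbebeccaccfccdaaacbbcda')
  8 → (24, 'bcda')
  9 → (3, 'bdfbebeccaccfccdaaacbbcda')
  10 → (6, 'bebeccaccfccdaaacbbcda')
  11 → (8, 'beccaccfccdaaacbbcda')
  12 → (11, 'caccfccdaaacbbcda')
  13 → (22, 'cbbcda')
  14 → (10, 'ccaccfccdaaacbbcda')
  15 → (16, 'ccdaaacbbcda')
  16 → (13, 'ccfccdaaacbbcda')
  17 → (25, 'cda')
  18 → (17, 'cdaaacbbcda')
  19 → (14, 'cfccdaaacbbcda')
  20 → (26, 'da')
  21 → (18, 'daaacbbcda')
  22 → (4, 'dfbebeccaccfccdaaacbbcda')
  23 → (0, 'eabbdfbebeccaccfccdaaacbbcda')
  24 → (7, 'ebeccaccfccdaaacbbcda')
  25 → (9, 'eccaccfccdaaacbbcda')
  26 → (5, 'fbebeccaccfccdaaacbbcda')
  27 → (15, 'fccdaaacbbcda')

SA = [27, 19, 20, 1, 21, 12, 23, 2, 24, 3, 6, 8, 11, 22, 10, 16, 13, 25, 17, 14, 26, 18, 4, 0, 7, 9, 5, 15]
rank  pair      lcp
   1  s[27:],s[19:]  1  'a'
   2  s[19:],s[20:]  2  'aa'
   3  s[20:],s[1:]  1  'a'
   4  s[1:],s[21:]  1  'a'
   5  s[21:],s[12:]  2  'ac'
   6  s[12:],s[23:]  0  ''
   7  s[23:],s[2:]  2  'bb'
   8  s[2:],s[24:]  1  'b'
   9  s[24:],s[3:]  1  'b'
  10  s[3:],s[6:]  1  'b'
  11  s[6:],s[8:]  2  'be'
  12  s[8:],s[11:]  0  ''
  13  s[11:],s[22:]  1  'c'
  14  s[22:],s[10:]  1  'c'
  15  s[10:],s[16:]  2  'cc'
  16  s[16:],s[13:]  2  'cc'
  17  s[13:],s[25:]  1  'c'
  18  s[25:],s[17:]  3  'cda'
  19  s[17:],s[14:]  1  'c'
  20  s[14:],s[26:]  0  ''
  21  s[26:],s[18:]  2  'da'
  22  s[18:],s[4:]  1  'd'
  23  s[4:],s[0:]  0  ''
  24  s[0:],s[7:]  1  'e'
  25  s[7:],s[9:]  1  'e'
  26  s[9:],s[5:]  0  ''
  27  s[5:],s[15:]  1  'f'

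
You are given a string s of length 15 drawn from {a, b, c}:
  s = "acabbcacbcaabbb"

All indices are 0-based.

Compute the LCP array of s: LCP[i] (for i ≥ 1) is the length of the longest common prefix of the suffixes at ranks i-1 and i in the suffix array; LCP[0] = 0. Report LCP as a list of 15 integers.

[0, 1, 3, 1, 2, 0, 1, 2, 2, 1, 3, 0, 2, 2, 1]

sorted suffixes:
  #0 SA[0]=10  'aabbb'
  #1 SA[1]=11  'abbb'
  #2 SA[2]=2  'abbcacbcaabbb'
  #3 SA[3]=0  'acabbcacbcaabbb'
  #4 SA[4]=6  'acbcaabbb'
  #5 SA[5]=14  'b'
  #6 SA[6]=13  'bb'
  #7 SA[7]=12  'bbb'
  #8 SA[8]=3  'bbcacbcaabbb'
  #9 SA[9]=8  'bcaabbb'
  #10 SA[10]=4  'bcacbcaabbb'
  #11 SA[11]=9  'caabbb'
  #12 SA[12]=1  'cabbcacbcaabbb'
  #13 SA[13]=5  'cacbcaabbb'
  #14 SA[14]=7  'cbcaabbb'

SA = [10, 11, 2, 0, 6, 14, 13, 12, 3, 8, 4, 9, 1, 5, 7]
i: (SA[i-1],SA[i]) lcp shared
  1: (10,11) 1 'a'
  2: (11,2) 3 'abb'
  3: (2,0) 1 'a'
  4: (0,6) 2 'ac'
  5: (6,14) 0 ''
  6: (14,13) 1 'b'
  7: (13,12) 2 'bb'
  8: (12,3) 2 'bb'
  9: (3,8) 1 'b'
  10: (8,4) 3 'bca'
  11: (4,9) 0 ''
  12: (9,1) 2 'ca'
  13: (1,5) 2 'ca'
  14: (5,7) 1 'c'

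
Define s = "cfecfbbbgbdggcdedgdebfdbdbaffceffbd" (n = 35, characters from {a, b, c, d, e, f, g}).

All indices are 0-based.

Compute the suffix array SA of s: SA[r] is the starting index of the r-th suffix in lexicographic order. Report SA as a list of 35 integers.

sorted suffixes:
  #0 SA[0]=26  'affceffbd'
  #1 SA[1]=25  'baffceffbd'
  #2 SA[2]=5  'bbbgbdggcdedgdebfdbdbaffceffbd'
  #3 SA[3]=6  'bbgbdggcdedgdebfdbdbaffceffbd'
  #4 SA[4]=33  'bd'
  #5 SA[5]=23  'bdbaffceffbd'
  #6 SA[6]=9  'bdggcdedgdebfdbdbaffceffbd'
  #7 SA[7]=20  'bfdbdbaffceffbd'
  #8 SA[8]=7  'bgbdggcdedgdebfdbdbaffceffbd'
  #9 SA[9]=13  'cdedgdebfdbdbaffceffbd'
  #10 SA[10]=29  'ceffbd'
  #11 SA[11]=3  'cfbbbgbdggcdedgdebfdbdbaffceffbd'
  #12 SA[12]=0  'cfecfbbbgbdggcdedgdebfdbdbaffceffbd'
  #13 SA[13]=34  'd'
  #14 SA[14]=24  'dbaffceffbd'
  #15 SA[15]=22  'dbdbaffceffbd'
  #16 SA[16]=18  'debfdbdbaffceffbd'
  #17 SA[17]=14  'dedgdebfdbdbaffceffbd'
  #18 SA[18]=16  'dgdebfdbdbaffceffbd'
  #19 SA[19]=10  'dggcdedgdebfdbdbaffceffbd'
  #20 SA[20]=19  'ebfdbdbaffceffbd'
  #21 SA[21]=2  'ecfbbbgbdggcdedgdebfdbdbaffceffbd'
  #22 SA[22]=15  'edgdebfdbdbaffceffbd'
  #23 SA[23]=30  'effbd'
  #24 SA[24]=4  'fbbbgbdggcdedgdebfdbdbaffceffbd'
  #25 SA[25]=32  'fbd'
  #26 SA[26]=28  'fceffbd'
  #27 SA[27]=21  'fdbdbaffceffbd'
  #28 SA[28]=1  'fecfbbbgbdggcdedgdebfdbdbaffceffbd'
  #29 SA[29]=31  'ffbd'
  #30 SA[30]=27  'ffceffbd'
  #31 SA[31]=8  'gbdggcdedgdebfdbdbaffceffbd'
  #32 SA[32]=12  'gcdedgdebfdbdbaffceffbd'
  #33 SA[33]=17  'gdebfdbdbaffceffbd'
  #34 SA[34]=11  'ggcdedgdebfdbdbaffceffbd'

[26, 25, 5, 6, 33, 23, 9, 20, 7, 13, 29, 3, 0, 34, 24, 22, 18, 14, 16, 10, 19, 2, 15, 30, 4, 32, 28, 21, 1, 31, 27, 8, 12, 17, 11]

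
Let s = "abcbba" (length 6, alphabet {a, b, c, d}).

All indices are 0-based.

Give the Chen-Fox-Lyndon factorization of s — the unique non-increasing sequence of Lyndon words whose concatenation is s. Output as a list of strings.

["abcbb", "a"]

emit factor 1: 'abcbb' (i=0, period=5)
emit factor 2: 'a' (i=5, period=1)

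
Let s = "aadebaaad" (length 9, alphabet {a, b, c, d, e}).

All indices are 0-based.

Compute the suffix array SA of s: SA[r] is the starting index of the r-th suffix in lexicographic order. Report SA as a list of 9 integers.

rank | idx | suffix
   0 |   5 | aaad
   1 |   6 | aad
   2 |   0 | aadebaaad
   3 |   7 | ad
   4 |   1 | adebaaad
   5 |   4 | baaad
   6 |   8 | d
   7 |   2 | debaaad
   8 |   3 | ebaaad

[5, 6, 0, 7, 1, 4, 8, 2, 3]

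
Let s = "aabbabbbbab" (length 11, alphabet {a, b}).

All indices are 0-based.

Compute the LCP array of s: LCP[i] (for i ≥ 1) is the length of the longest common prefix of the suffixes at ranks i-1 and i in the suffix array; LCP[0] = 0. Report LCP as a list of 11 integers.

[0, 1, 2, 3, 0, 1, 3, 1, 4, 2, 3]

rank | idx | suffix
   0 |   0 | aabbabbbbab
   1 |   9 | ab
   2 |   1 | abbabbbbab
   3 |   4 | abbbbab
   4 |  10 | b
   5 |   8 | bab
   6 |   3 | babbbbab
   7 |   7 | bbab
   8 |   2 | bbabbbbab
   9 |   6 | bbbab
  10 |   5 | bbbbab

SA = [0, 9, 1, 4, 10, 8, 3, 7, 2, 6, 5]
i: (SA[i-1],SA[i]) lcp shared
  1: (0,9) 1 'a'
  2: (9,1) 2 'ab'
  3: (1,4) 3 'abb'
  4: (4,10) 0 ''
  5: (10,8) 1 'b'
  6: (8,3) 3 'bab'
  7: (3,7) 1 'b'
  8: (7,2) 4 'bbab'
  9: (2,6) 2 'bb'
  10: (6,5) 3 'bbb'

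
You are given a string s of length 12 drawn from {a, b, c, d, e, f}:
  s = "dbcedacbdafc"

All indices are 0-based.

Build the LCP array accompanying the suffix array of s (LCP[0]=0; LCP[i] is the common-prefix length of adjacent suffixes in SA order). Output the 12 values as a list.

sorted suffixes:
  #0 SA[0]=5  'acbdafc'
  #1 SA[1]=9  'afc'
  #2 SA[2]=1  'bcedacbdafc'
  #3 SA[3]=7  'bdafc'
  #4 SA[4]=11  'c'
  #5 SA[5]=6  'cbdafc'
  #6 SA[6]=2  'cedacbdafc'
  #7 SA[7]=4  'dacbdafc'
  #8 SA[8]=8  'dafc'
  #9 SA[9]=0  'dbcedacbdafc'
  #10 SA[10]=3  'edacbdafc'
  #11 SA[11]=10  'fc'

SA = [5, 9, 1, 7, 11, 6, 2, 4, 8, 0, 3, 10]
[i] adj suffixes → lcp
  [1] 5/9 → 1 ('a')
  [2] 9/1 → 0 ('')
  [3] 1/7 → 1 ('b')
  [4] 7/11 → 0 ('')
  [5] 11/6 → 1 ('c')
  [6] 6/2 → 1 ('c')
  [7] 2/4 → 0 ('')
  [8] 4/8 → 2 ('da')
  [9] 8/0 → 1 ('d')
  [10] 0/3 → 0 ('')
  [11] 3/10 → 0 ('')

[0, 1, 0, 1, 0, 1, 1, 0, 2, 1, 0, 0]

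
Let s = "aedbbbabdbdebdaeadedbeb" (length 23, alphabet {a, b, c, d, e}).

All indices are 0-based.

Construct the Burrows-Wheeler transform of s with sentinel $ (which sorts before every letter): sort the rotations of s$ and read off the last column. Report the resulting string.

bbed$ebbdeaddbebebaabdad

rank  rotation                  last
    0  $aedbbbabdbdebdaeadedbeb  b
    1  abdbdebdaeadedbeb$aedbbb  b
    2  adedbeb$aedbbbabdbdebdae  e
    3  aeadedbeb$aedbbbabdbdebd  d
    4  aedbbbabdbdebdaeadedbeb$  $
    5  b$aedbbbabdbdebdaeadedbe  e
    6  babdbdebdaeadedbeb$aedbb  b
    7  bbabdbdebdaeadedbeb$aedb  b
    8  bbbabdbdebdaeadedbeb$aed  d
    9  bdaeadedbeb$aedbbbabdbde  e
   10  bdbdebdaeadedbeb$aedbbba  a
   11  bdebdaeadedbeb$aedbbbabd  d
   12  beb$aedbbbabdbdebdaeaded  d
   13  daeadedbeb$aedbbbabdbdeb  b
   14  dbbbabdbdebdaeadedbeb$ae  e
   15  dbdebdaeadedbeb$aedbbbab  b
   16  dbeb$aedbbbabdbdebdaeade  e
   17  debdaeadedbeb$aedbbbabdb  b
   18  dedbeb$aedbbbabdbdebdaea  a
   19  eadedbeb$aedbbbabdbdebda  a
   20  eb$aedbbbabdbdebdaeadedb  b
   21  ebdaeadedbeb$aedbbbabdbd  d
   22  edbbbabdbdebdaeadedbeb$a  a
   23  edbeb$aedbbbabdbdebdaead  d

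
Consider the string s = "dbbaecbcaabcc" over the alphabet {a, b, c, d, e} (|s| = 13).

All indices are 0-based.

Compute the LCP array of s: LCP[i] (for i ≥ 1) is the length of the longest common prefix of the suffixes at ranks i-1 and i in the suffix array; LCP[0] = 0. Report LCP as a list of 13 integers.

sorted suffixes:
  #0 SA[0]=8  'aabcc'
  #1 SA[1]=9  'abcc'
  #2 SA[2]=3  'aecbcaabcc'
  #3 SA[3]=2  'baecbcaabcc'
  #4 SA[4]=1  'bbaecbcaabcc'
  #5 SA[5]=6  'bcaabcc'
  #6 SA[6]=10  'bcc'
  #7 SA[7]=12  'c'
  #8 SA[8]=7  'caabcc'
  #9 SA[9]=5  'cbcaabcc'
  #10 SA[10]=11  'cc'
  #11 SA[11]=0  'dbbaecbcaabcc'
  #12 SA[12]=4  'ecbcaabcc'

SA = [8, 9, 3, 2, 1, 6, 10, 12, 7, 5, 11, 0, 4]
rank  pair      lcp
   1  s[8:],s[9:]  1  'a'
   2  s[9:],s[3:]  1  'a'
   3  s[3:],s[2:]  0  ''
   4  s[2:],s[1:]  1  'b'
   5  s[1:],s[6:]  1  'b'
   6  s[6:],s[10:]  2  'bc'
   7  s[10:],s[12:]  0  ''
   8  s[12:],s[7:]  1  'c'
   9  s[7:],s[5:]  1  'c'
  10  s[5:],s[11:]  1  'c'
  11  s[11:],s[0:]  0  ''
  12  s[0:],s[4:]  0  ''

[0, 1, 1, 0, 1, 1, 2, 0, 1, 1, 1, 0, 0]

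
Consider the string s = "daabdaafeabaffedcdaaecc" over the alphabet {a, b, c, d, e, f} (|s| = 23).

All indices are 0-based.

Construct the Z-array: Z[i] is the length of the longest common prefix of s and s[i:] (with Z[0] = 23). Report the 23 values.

Z[0]=23
i=1: outside box; Z[1]=0
i=2: outside box; Z[2]=0
i=3: outside box; Z[3]=0
i=4: outside box; Z[4]=3 scan→box=[4,7)
i=5: min(r-i=2, Z[1]=0)=0; Z[5]=0
i=6: min(r-i=1, Z[2]=0)=0; Z[6]=0
i=7: outside box; Z[7]=0
i=8: outside box; Z[8]=0
i=9: outside box; Z[9]=0
i=10: outside box; Z[10]=0
i=11: outside box; Z[11]=0
i=12: outside box; Z[12]=0
i=13: outside box; Z[13]=0
i=14: outside box; Z[14]=0
i=15: outside box; Z[15]=1 scan→box=[15,16)
i=16: outside box; Z[16]=0
i=17: outside box; Z[17]=3 scan→box=[17,20)
i=18: min(r-i=2, Z[1]=0)=0; Z[18]=0
i=19: min(r-i=1, Z[2]=0)=0; Z[19]=0
i=20: outside box; Z[20]=0
i=21: outside box; Z[21]=0
i=22: outside box; Z[22]=0

[23, 0, 0, 0, 3, 0, 0, 0, 0, 0, 0, 0, 0, 0, 0, 1, 0, 3, 0, 0, 0, 0, 0]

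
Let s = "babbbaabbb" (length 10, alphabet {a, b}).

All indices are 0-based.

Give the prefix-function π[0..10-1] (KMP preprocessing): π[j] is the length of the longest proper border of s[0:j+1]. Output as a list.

π[0] = 0
j=1 s[j]='a': π[1]=0 (border '')
j=2 s[j]='b': π[2]=1 (border 'b')
j=3 s[j]='b': k: 1→0; π[3]=1 (border 'b')
j=4 s[j]='b': k: 1→0; π[4]=1 (border 'b')
j=5 s[j]='a': π[5]=2 (border 'ba')
j=6 s[j]='a': k: 2→0; π[6]=0 (border '')
j=7 s[j]='b': π[7]=1 (border 'b')
j=8 s[j]='b': k: 1→0; π[8]=1 (border 'b')
j=9 s[j]='b': k: 1→0; π[9]=1 (border 'b')

[0, 0, 1, 1, 1, 2, 0, 1, 1, 1]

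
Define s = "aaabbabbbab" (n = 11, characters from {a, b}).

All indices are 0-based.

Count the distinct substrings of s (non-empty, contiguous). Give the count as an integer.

47

rank→(start, suffix):
  0 → (0, 'aaabbabbbab')
  1 → (1, 'aabbabbbab')
  2 → (9, 'ab')
  3 → (2, 'abbabbbab')
  4 → (5, 'abbbab')
  5 → (10, 'b')
  6 → (8, 'bab')
  7 → (4, 'babbbab')
  8 → (7, 'bbab')
  9 → (3, 'bbabbbab')
  10 → (6, 'bbbab')

SA = [0, 1, 9, 2, 5, 10, 8, 4, 7, 3, 6]
i: (SA[i-1],SA[i]) lcp shared
  1: (0,1) 2 'aa'
  2: (1,9) 1 'a'
  3: (9,2) 2 'ab'
  4: (2,5) 3 'abb'
  5: (5,10) 0 ''
  6: (10,8) 1 'b'
  7: (8,4) 3 'bab'
  8: (4,7) 1 'b'
  9: (7,3) 4 'bbab'
  10: (3,6) 2 'bb'

n(n+1)/2 = 11·12/2 = 66
Σ LCP = 0 + 2 + 1 + 2 + 3 + 0 + 1 + 3 + 1 + 4 + 2 = 19
distinct = 66 − 19 = 47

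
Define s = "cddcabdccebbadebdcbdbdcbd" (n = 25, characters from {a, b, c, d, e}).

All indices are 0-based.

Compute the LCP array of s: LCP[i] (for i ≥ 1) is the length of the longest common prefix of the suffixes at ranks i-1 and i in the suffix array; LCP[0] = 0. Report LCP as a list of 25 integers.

sorted suffixes:
  #0 SA[0]=4  'abdccebbadebdcbdbdcbd'
  #1 SA[1]=12  'adebdcbdbdcbd'
  #2 SA[2]=11  'badebdcbdbdcbd'
  #3 SA[3]=10  'bbadebdcbdbdcbd'
  #4 SA[4]=23  'bd'
  #5 SA[5]=18  'bdbdcbd'
  #6 SA[6]=20  'bdcbd'
  #7 SA[7]=15  'bdcbdbdcbd'
  #8 SA[8]=5  'bdccebbadebdcbdbdcbd'
  #9 SA[9]=3  'cabdccebbadebdcbdbdcbd'
  #10 SA[10]=22  'cbd'
  #11 SA[11]=17  'cbdbdcbd'
  #12 SA[12]=7  'ccebbadebdcbdbdcbd'
  #13 SA[13]=0  'cddcabdccebbadebdcbdbdcbd'
  #14 SA[14]=8  'cebbadebdcbdbdcbd'
  #15 SA[15]=24  'd'
  #16 SA[16]=19  'dbdcbd'
  #17 SA[17]=2  'dcabdccebbadebdcbdbdcbd'
  #18 SA[18]=21  'dcbd'
  #19 SA[19]=16  'dcbdbdcbd'
  #20 SA[20]=6  'dccebbadebdcbdbdcbd'
  #21 SA[21]=1  'ddcabdccebbadebdcbdbdcbd'
  #22 SA[22]=13  'debdcbdbdcbd'
  #23 SA[23]=9  'ebbadebdcbdbdcbd'
  #24 SA[24]=14  'ebdcbdbdcbd'

SA = [4, 12, 11, 10, 23, 18, 20, 15, 5, 3, 22, 17, 7, 0, 8, 24, 19, 2, 21, 16, 6, 1, 13, 9, 14]
i: (SA[i-1],SA[i]) lcp shared
  1: (4,12) 1 'a'
  2: (12,11) 0 ''
  3: (11,10) 1 'b'
  4: (10,23) 1 'b'
  5: (23,18) 2 'bd'
  6: (18,20) 2 'bd'
  7: (20,15) 5 'bdcbd'
  8: (15,5) 3 'bdc'
  9: (5,3) 0 ''
  10: (3,22) 1 'c'
  11: (22,17) 3 'cbd'
  12: (17,7) 1 'c'
  13: (7,0) 1 'c'
  14: (0,8) 1 'c'
  15: (8,24) 0 ''
  16: (24,19) 1 'd'
  17: (19,2) 1 'd'
  18: (2,21) 2 'dc'
  19: (21,16) 4 'dcbd'
  20: (16,6) 2 'dc'
  21: (6,1) 1 'd'
  22: (1,13) 1 'd'
  23: (13,9) 0 ''
  24: (9,14) 2 'eb'

[0, 1, 0, 1, 1, 2, 2, 5, 3, 0, 1, 3, 1, 1, 1, 0, 1, 1, 2, 4, 2, 1, 1, 0, 2]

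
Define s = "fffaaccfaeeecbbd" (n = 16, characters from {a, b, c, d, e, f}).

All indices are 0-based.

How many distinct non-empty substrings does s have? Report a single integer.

rank | idx | suffix
   0 |   3 | aaccfaeeecbbd
   1 |   4 | accfaeeecbbd
   2 |   8 | aeeecbbd
   3 |  13 | bbd
   4 |  14 | bd
   5 |  12 | cbbd
   6 |   5 | ccfaeeecbbd
   7 |   6 | cfaeeecbbd
   8 |  15 | d
   9 |  11 | ecbbd
  10 |  10 | eecbbd
  11 |   9 | eeecbbd
  12 |   2 | faaccfaeeecbbd
  13 |   7 | faeeecbbd
  14 |   1 | ffaaccfaeeecbbd
  15 |   0 | fffaaccfaeeecbbd

SA = [3, 4, 8, 13, 14, 12, 5, 6, 15, 11, 10, 9, 2, 7, 1, 0]
rank  pair      lcp
   1  s[3:],s[4:]  1  'a'
   2  s[4:],s[8:]  1  'a'
   3  s[8:],s[13:]  0  ''
   4  s[13:],s[14:]  1  'b'
   5  s[14:],s[12:]  0  ''
   6  s[12:],s[5:]  1  'c'
   7  s[5:],s[6:]  1  'c'
   8  s[6:],s[15:]  0  ''
   9  s[15:],s[11:]  0  ''
  10  s[11:],s[10:]  1  'e'
  11  s[10:],s[9:]  2  'ee'
  12  s[9:],s[2:]  0  ''
  13  s[2:],s[7:]  2  'fa'
  14  s[7:],s[1:]  1  'f'
  15  s[1:],s[0:]  2  'ff'

n(n+1)/2 = 16·17/2 = 136
Σ LCP = 0 + 1 + 1 + 0 + 1 + 0 + 1 + 1 + 0 + 0 + 1 + 2 + 0 + 2 + 1 + 2 = 13
distinct = 136 − 13 = 123

123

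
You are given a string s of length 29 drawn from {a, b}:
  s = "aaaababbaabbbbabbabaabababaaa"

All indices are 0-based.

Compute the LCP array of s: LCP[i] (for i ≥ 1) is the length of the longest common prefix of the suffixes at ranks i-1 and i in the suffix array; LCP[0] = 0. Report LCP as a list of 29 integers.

rank | idx | suffix
   0 |  28 | a
   1 |  27 | aa
   2 |  26 | aaa
   3 |   0 | aaaababbaabbbbabbabaabababaaa
   4 |   1 | aaababbaabbbbabbabaabababaaa
   5 |  19 | aabababaaa
   6 |   2 | aababbaabbbbabbabaabababaaa
   7 |   8 | aabbbbabbabaabababaaa
   8 |  24 | abaaa
   9 |  17 | abaabababaaa
  10 |  22 | ababaaa
  11 |  20 | abababaaa
  12 |   3 | ababbaabbbbabbabaabababaaa
  13 |   5 | abbaabbbbabbabaabababaaa
  14 |  14 | abbabaabababaaa
  15 |   9 | abbbbabbabaabababaaa
  16 |  25 | baaa
  17 |  18 | baabababaaa
  18 |   7 | baabbbbabbabaabababaaa
  19 |  23 | babaaa
  20 |  16 | babaabababaaa
  21 |  21 | bababaaa
  22 |   4 | babbaabbbbabbabaabababaaa
  23 |  13 | babbabaabababaaa
  24 |   6 | bbaabbbbabbabaabababaaa
  25 |  15 | bbabaabababaaa
  26 |  12 | bbabbabaabababaaa
  27 |  11 | bbbabbabaabababaaa
  28 |  10 | bbbbabbabaabababaaa

SA = [28, 27, 26, 0, 1, 19, 2, 8, 24, 17, 22, 20, 3, 5, 14, 9, 25, 18, 7, 23, 16, 21, 4, 13, 6, 15, 12, 11, 10]
[i] adj suffixes → lcp
  [1] 28/27 → 1 ('a')
  [2] 27/26 → 2 ('aa')
  [3] 26/0 → 3 ('aaa')
  [4] 0/1 → 3 ('aaa')
  [5] 1/19 → 2 ('aa')
  [6] 19/2 → 5 ('aabab')
  [7] 2/8 → 3 ('aab')
  [8] 8/24 → 1 ('a')
  [9] 24/17 → 4 ('abaa')
  [10] 17/22 → 3 ('aba')
  [11] 22/20 → 5 ('ababa')
  [12] 20/3 → 4 ('abab')
  [13] 3/5 → 2 ('ab')
  [14] 5/14 → 4 ('abba')
  [15] 14/9 → 3 ('abb')
  [16] 9/25 → 0 ('')
  [17] 25/18 → 3 ('baa')
  [18] 18/7 → 4 ('baab')
  [19] 7/23 → 2 ('ba')
  [20] 23/16 → 5 ('babaa')
  [21] 16/21 → 4 ('baba')
  [22] 21/4 → 3 ('bab')
  [23] 4/13 → 5 ('babba')
  [24] 13/6 → 1 ('b')
  [25] 6/15 → 3 ('bba')
  [26] 15/12 → 4 ('bbab')
  [27] 12/11 → 2 ('bb')
  [28] 11/10 → 3 ('bbb')

[0, 1, 2, 3, 3, 2, 5, 3, 1, 4, 3, 5, 4, 2, 4, 3, 0, 3, 4, 2, 5, 4, 3, 5, 1, 3, 4, 2, 3]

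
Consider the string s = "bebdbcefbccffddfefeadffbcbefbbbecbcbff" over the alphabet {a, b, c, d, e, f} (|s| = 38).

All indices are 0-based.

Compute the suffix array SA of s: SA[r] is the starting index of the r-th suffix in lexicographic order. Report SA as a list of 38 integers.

rank→(start, suffix):
  0 → (19, 'adffbcbefbbbecbcbff')
  1 → (28, 'bbbecbcbff')
  2 → (29, 'bbecbcbff')
  3 → (23, 'bcbefbbbecbcbff')
  4 → (33, 'bcbff')
  5 → (8, 'bccffddfefeadffbcbefbbbecbcbff')
  6 → (4, 'bcefbccffddfefeadffbcbefbbbecbcbff')
  7 → (2, 'bdbcefbccffddfefeadffbcbefbbbecbcbff')
  8 → (0, 'bebdbcefbccffddfefeadffbcbefbbbecbcbff')
  9 → (30, 'becbcbff')
  10 → (25, 'befbbbecbcbff')
  11 → (35, 'bff')
  12 → (32, 'cbcbff')
  13 → (24, 'cbefbbbecbcbff')
  14 → (34, 'cbff')
  15 → (9, 'ccffddfefeadffbcbefbbbecbcbff')
  16 → (5, 'cefbccffddfefeadffbcbefbbbecbcbff')
  17 → (10, 'cffddfefeadffbcbefbbbecbcbff')
  18 → (3, 'dbcefbccffddfefeadffbcbefbbbecbcbff')
  19 → (13, 'ddfefeadffbcbefbbbecbcbff')
  20 → (14, 'dfefeadffbcbefbbbecbcbff')
  21 → (20, 'dffbcbefbbbecbcbff')
  22 → (18, 'eadffbcbefbbbecbcbff')
  23 → (1, 'ebdbcefbccffddfefeadffbcbefbbbecbcbff')
  24 → (31, 'ecbcbff')
  25 → (26, 'efbbbecbcbff')
  26 → (6, 'efbccffddfefeadffbcbefbbbecbcbff')
  27 → (16, 'efeadffbcbefbbbecbcbff')
  28 → (37, 'f')
  29 → (27, 'fbbbecbcbff')
  30 → (22, 'fbcbefbbbecbcbff')
  31 → (7, 'fbccffddfefeadffbcbefbbbecbcbff')
  32 → (12, 'fddfefeadffbcbefbbbecbcbff')
  33 → (17, 'feadffbcbefbbbecbcbff')
  34 → (15, 'fefeadffbcbefbbbecbcbff')
  35 → (36, 'ff')
  36 → (21, 'ffbcbefbbbecbcbff')
  37 → (11, 'ffddfefeadffbcbefbbbecbcbff')

[19, 28, 29, 23, 33, 8, 4, 2, 0, 30, 25, 35, 32, 24, 34, 9, 5, 10, 3, 13, 14, 20, 18, 1, 31, 26, 6, 16, 37, 27, 22, 7, 12, 17, 15, 36, 21, 11]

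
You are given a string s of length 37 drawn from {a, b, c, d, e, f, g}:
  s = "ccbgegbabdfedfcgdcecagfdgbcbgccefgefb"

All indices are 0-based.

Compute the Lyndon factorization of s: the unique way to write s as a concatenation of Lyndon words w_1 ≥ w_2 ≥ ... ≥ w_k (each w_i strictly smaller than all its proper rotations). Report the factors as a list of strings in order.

emit factor 1: 'c' (i=0, period=1)
emit factor 2: 'c' (i=1, period=1)
emit factor 3: 'bgeg' (i=2, period=4)
emit factor 4: 'b' (i=6, period=1)
emit factor 5: 'abdfedfcgdcecagfdgbcbgccefgefb' (i=7, period=30)

["c", "c", "bgeg", "b", "abdfedfcgdcecagfdgbcbgccefgefb"]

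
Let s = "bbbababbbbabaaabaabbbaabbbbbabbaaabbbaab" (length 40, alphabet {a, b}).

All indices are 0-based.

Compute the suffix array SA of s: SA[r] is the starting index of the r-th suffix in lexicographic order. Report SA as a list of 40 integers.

[12, 31, 37, 13, 32, 16, 21, 38, 10, 14, 3, 28, 33, 17, 5, 22, 39, 11, 30, 36, 15, 20, 9, 2, 27, 4, 29, 35, 19, 8, 1, 26, 34, 18, 7, 0, 25, 6, 24, 23]

rank | idx | suffix
   0 |  12 | aaabaabbbaabbbbbabbaaabbbaab
   1 |  31 | aaabbbaab
   2 |  37 | aab
   3 |  13 | aabaabbbaabbbbbabbaaabbbaab
   4 |  32 | aabbbaab
   5 |  16 | aabbbaabbbbbabbaaabbbaab
   6 |  21 | aabbbbbabbaaabbbaab
   7 |  38 | ab
   8 |  10 | abaaabaabbbaabbbbbabbaaabbbaab
   9 |  14 | abaabbbaabbbbbabbaaabbbaab
  10 |   3 | ababbbbabaaabaabbbaabbbbbabbaaabbbaab
  11 |  28 | abbaaabbbaab
  12 |  33 | abbbaab
  13 |  17 | abbbaabbbbbabbaaabbbaab
  14 |   5 | abbbbabaaabaabbbaabbbbbabbaaabbbaab
  15 |  22 | abbbbbabbaaabbbaab
  16 |  39 | b
  17 |  11 | baaabaabbbaabbbbbabbaaabbbaab
  18 |  30 | baaabbbaab
  19 |  36 | baab
  20 |  15 | baabbbaabbbbbabbaaabbbaab
  21 |  20 | baabbbbbabbaaabbbaab
  22 |   9 | babaaabaabbbaabbbbbabbaaabbbaab
  23 |   2 | bababbbbabaaabaabbbaabbbbbabbaaabbbaab
  24 |  27 | babbaaabbbaab
  25 |   4 | babbbbabaaabaabbbaabbbbbabbaaabbbaab
  26 |  29 | bbaaabbbaab
  27 |  35 | bbaab
  28 |  19 | bbaabbbbbabbaaabbbaab
  29 |   8 | bbabaaabaabbbaabbbbbabbaaabbbaab
  30 |   1 | bbababbbbabaaabaabbbaabbbbbabbaaabbbaab
  31 |  26 | bbabbaaabbbaab
  32 |  34 | bbbaab
  33 |  18 | bbbaabbbbbabbaaabbbaab
  34 |   7 | bbbabaaabaabbbaabbbbbabbaaabbbaab
  35 |   0 | bbbababbbbabaaabaabbbaabbbbbabbaaabbbaab
  36 |  25 | bbbabbaaabbbaab
  37 |   6 | bbbbabaaabaabbbaabbbbbabbaaabbbaab
  38 |  24 | bbbbabbaaabbbaab
  39 |  23 | bbbbbabbaaabbbaab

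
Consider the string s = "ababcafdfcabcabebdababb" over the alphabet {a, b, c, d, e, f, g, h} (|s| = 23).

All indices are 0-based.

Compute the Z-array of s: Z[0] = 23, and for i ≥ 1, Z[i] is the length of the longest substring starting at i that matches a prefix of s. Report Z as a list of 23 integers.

Z[0]=23
i=1: i≥r, start 0; Z[1]=0
i=2: i≥r, start 0; Z[2]=2 extend→box=[2,4)
i=3: min(r-i=1, Z[1]=0)=0; Z[3]=0
i=4: i≥r, start 0; Z[4]=0
i=5: i≥r, start 0; Z[5]=1 extend→box=[5,6)
i=6: i≥r, start 0; Z[6]=0
i=7: i≥r, start 0; Z[7]=0
i=8: i≥r, start 0; Z[8]=0
i=9: i≥r, start 0; Z[9]=0
i=10: i≥r, start 0; Z[10]=2 extend→box=[10,12)
i=11: min(r-i=1, Z[1]=0)=0; Z[11]=0
i=12: i≥r, start 0; Z[12]=0
i=13: i≥r, start 0; Z[13]=2 extend→box=[13,15)
i=14: min(r-i=1, Z[1]=0)=0; Z[14]=0
i=15: i≥r, start 0; Z[15]=0
i=16: i≥r, start 0; Z[16]=0
i=17: i≥r, start 0; Z[17]=0
i=18: i≥r, start 0; Z[18]=4 extend→box=[18,22)
i=19: min(r-i=3, Z[1]=0)=0; Z[19]=0
i=20: min(r-i=2, Z[2]=2)=2; Z[20]=2
i=21: min(r-i=1, Z[3]=0)=0; Z[21]=0
i=22: i≥r, start 0; Z[22]=0

[23, 0, 2, 0, 0, 1, 0, 0, 0, 0, 2, 0, 0, 2, 0, 0, 0, 0, 4, 0, 2, 0, 0]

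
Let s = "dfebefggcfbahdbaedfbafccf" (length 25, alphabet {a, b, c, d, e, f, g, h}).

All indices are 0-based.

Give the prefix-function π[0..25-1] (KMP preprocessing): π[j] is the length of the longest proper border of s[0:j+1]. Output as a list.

[0, 0, 0, 0, 0, 0, 0, 0, 0, 0, 0, 0, 0, 1, 0, 0, 0, 1, 2, 0, 0, 0, 0, 0, 0]

π[0] = 0
j=1 s[j]='f': π[1]=0 (border '')
j=2 s[j]='e': π[2]=0 (border '')
j=3 s[j]='b': π[3]=0 (border '')
j=4 s[j]='e': π[4]=0 (border '')
j=5 s[j]='f': π[5]=0 (border '')
j=6 s[j]='g': π[6]=0 (border '')
j=7 s[j]='g': π[7]=0 (border '')
j=8 s[j]='c': π[8]=0 (border '')
j=9 s[j]='f': π[9]=0 (border '')
j=10 s[j]='b': π[10]=0 (border '')
j=11 s[j]='a': π[11]=0 (border '')
j=12 s[j]='h': π[12]=0 (border '')
j=13 s[j]='d': π[13]=1 (border 'd')
j=14 s[j]='b': k: 1→0; π[14]=0 (border '')
j=15 s[j]='a': π[15]=0 (border '')
j=16 s[j]='e': π[16]=0 (border '')
j=17 s[j]='d': π[17]=1 (border 'd')
j=18 s[j]='f': π[18]=2 (border 'df')
j=19 s[j]='b': k: 2→0; π[19]=0 (border '')
j=20 s[j]='a': π[20]=0 (border '')
j=21 s[j]='f': π[21]=0 (border '')
j=22 s[j]='c': π[22]=0 (border '')
j=23 s[j]='c': π[23]=0 (border '')
j=24 s[j]='f': π[24]=0 (border '')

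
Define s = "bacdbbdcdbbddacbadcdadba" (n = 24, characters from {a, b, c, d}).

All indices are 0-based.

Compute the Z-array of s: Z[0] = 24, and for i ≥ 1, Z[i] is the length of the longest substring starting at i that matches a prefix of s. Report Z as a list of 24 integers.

Z[0]=24
i=1: fresh scan; Z[1]=0
i=2: fresh scan; Z[2]=0
i=3: fresh scan; Z[3]=0
i=4: fresh scan; Z[4]=1 grow→box=[4,5)
i=5: fresh scan; Z[5]=1 grow→box=[5,6)
i=6: fresh scan; Z[6]=0
i=7: fresh scan; Z[7]=0
i=8: fresh scan; Z[8]=0
i=9: fresh scan; Z[9]=1 grow→box=[9,10)
i=10: fresh scan; Z[10]=1 grow→box=[10,11)
i=11: fresh scan; Z[11]=0
i=12: fresh scan; Z[12]=0
i=13: fresh scan; Z[13]=0
i=14: fresh scan; Z[14]=0
i=15: fresh scan; Z[15]=2 grow→box=[15,17)
i=16: min(r-i=1, Z[1]=0)=0; Z[16]=0
i=17: fresh scan; Z[17]=0
i=18: fresh scan; Z[18]=0
i=19: fresh scan; Z[19]=0
i=20: fresh scan; Z[20]=0
i=21: fresh scan; Z[21]=0
i=22: fresh scan; Z[22]=2 grow→box=[22,24)
i=23: min(r-i=1, Z[1]=0)=0; Z[23]=0

[24, 0, 0, 0, 1, 1, 0, 0, 0, 1, 1, 0, 0, 0, 0, 2, 0, 0, 0, 0, 0, 0, 2, 0]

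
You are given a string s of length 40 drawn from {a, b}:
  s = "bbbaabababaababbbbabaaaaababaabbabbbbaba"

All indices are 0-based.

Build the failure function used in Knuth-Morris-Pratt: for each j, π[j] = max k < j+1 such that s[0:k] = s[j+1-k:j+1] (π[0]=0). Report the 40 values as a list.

π[0] = 0
j=1 s[j]='b': π[1]=1 (border 'b')
j=2 s[j]='b': π[2]=2 (border 'bb')
j=3 s[j]='a': k: 2→1→0; π[3]=0 (border '')
j=4 s[j]='a': π[4]=0 (border '')
j=5 s[j]='b': π[5]=1 (border 'b')
j=6 s[j]='a': k: 1→0; π[6]=0 (border '')
j=7 s[j]='b': π[7]=1 (border 'b')
j=8 s[j]='a': k: 1→0; π[8]=0 (border '')
j=9 s[j]='b': π[9]=1 (border 'b')
j=10 s[j]='a': k: 1→0; π[10]=0 (border '')
j=11 s[j]='a': π[11]=0 (border '')
j=12 s[j]='b': π[12]=1 (border 'b')
j=13 s[j]='a': k: 1→0; π[13]=0 (border '')
j=14 s[j]='b': π[14]=1 (border 'b')
j=15 s[j]='b': π[15]=2 (border 'bb')
j=16 s[j]='b': π[16]=3 (border 'bbb')
j=17 s[j]='b': k: 3→2; π[17]=3 (border 'bbb')
j=18 s[j]='a': π[18]=4 (border 'bbba')
j=19 s[j]='b': k: 4→0; π[19]=1 (border 'b')
j=20 s[j]='a': k: 1→0; π[20]=0 (border '')
j=21 s[j]='a': π[21]=0 (border '')
j=22 s[j]='a': π[22]=0 (border '')
j=23 s[j]='a': π[23]=0 (border '')
j=24 s[j]='a': π[24]=0 (border '')
j=25 s[j]='b': π[25]=1 (border 'b')
j=26 s[j]='a': k: 1→0; π[26]=0 (border '')
j=27 s[j]='b': π[27]=1 (border 'b')
j=28 s[j]='a': k: 1→0; π[28]=0 (border '')
j=29 s[j]='a': π[29]=0 (border '')
j=30 s[j]='b': π[30]=1 (border 'b')
j=31 s[j]='b': π[31]=2 (border 'bb')
j=32 s[j]='a': k: 2→1→0; π[32]=0 (border '')
j=33 s[j]='b': π[33]=1 (border 'b')
j=34 s[j]='b': π[34]=2 (border 'bb')
j=35 s[j]='b': π[35]=3 (border 'bbb')
j=36 s[j]='b': k: 3→2; π[36]=3 (border 'bbb')
j=37 s[j]='a': π[37]=4 (border 'bbba')
j=38 s[j]='b': k: 4→0; π[38]=1 (border 'b')
j=39 s[j]='a': k: 1→0; π[39]=0 (border '')

[0, 1, 2, 0, 0, 1, 0, 1, 0, 1, 0, 0, 1, 0, 1, 2, 3, 3, 4, 1, 0, 0, 0, 0, 0, 1, 0, 1, 0, 0, 1, 2, 0, 1, 2, 3, 3, 4, 1, 0]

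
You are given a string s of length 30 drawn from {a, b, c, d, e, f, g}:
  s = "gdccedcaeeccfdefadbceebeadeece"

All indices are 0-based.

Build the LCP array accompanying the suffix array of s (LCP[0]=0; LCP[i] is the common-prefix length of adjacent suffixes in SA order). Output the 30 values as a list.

[0, 2, 1, 0, 1, 0, 1, 2, 1, 2, 2, 1, 0, 1, 2, 1, 2, 0, 1, 1, 1, 2, 1, 1, 2, 3, 1, 0, 1, 0]

rank→(start, suffix):
  0 → (16, 'adbceebeadeece')
  1 → (24, 'adeece')
  2 → (7, 'aeeccfdefadbceebeadeece')
  3 → (18, 'bceebeadeece')
  4 → (22, 'beadeece')
  5 → (6, 'caeeccfdefadbceebeadeece')
  6 → (2, 'ccedcaeeccfdefadbceebeadeece')
  7 → (10, 'ccfdefadbceebeadeece')
  8 → (28, 'ce')
  9 → (3, 'cedcaeeccfdefadbceebeadeece')
  10 → (19, 'ceebeadeece')
  11 → (11, 'cfdefadbceebeadeece')
  12 → (17, 'dbceebeadeece')
  13 → (5, 'dcaeeccfdefadbceebeadeece')
  14 → (1, 'dccedcaeeccfdefadbceebeadeece')
  15 → (25, 'deece')
  16 → (13, 'defadbceebeadeece')
  17 → (29, 'e')
  18 → (23, 'eadeece')
  19 → (21, 'ebeadeece')
  20 → (9, 'eccfdefadbceebeadeece')
  21 → (27, 'ece')
  22 → (4, 'edcaeeccfdefadbceebeadeece')
  23 → (20, 'eebeadeece')
  24 → (8, 'eeccfdefadbceebeadeece')
  25 → (26, 'eece')
  26 → (14, 'efadbceebeadeece')
  27 → (15, 'fadbceebeadeece')
  28 → (12, 'fdefadbceebeadeece')
  29 → (0, 'gdccedcaeeccfdefadbceebeadeece')

SA = [16, 24, 7, 18, 22, 6, 2, 10, 28, 3, 19, 11, 17, 5, 1, 25, 13, 29, 23, 21, 9, 27, 4, 20, 8, 26, 14, 15, 12, 0]
i: (SA[i-1],SA[i]) lcp shared
  1: (16,24) 2 'ad'
  2: (24,7) 1 'a'
  3: (7,18) 0 ''
  4: (18,22) 1 'b'
  5: (22,6) 0 ''
  6: (6,2) 1 'c'
  7: (2,10) 2 'cc'
  8: (10,28) 1 'c'
  9: (28,3) 2 'ce'
  10: (3,19) 2 'ce'
  11: (19,11) 1 'c'
  12: (11,17) 0 ''
  13: (17,5) 1 'd'
  14: (5,1) 2 'dc'
  15: (1,25) 1 'd'
  16: (25,13) 2 'de'
  17: (13,29) 0 ''
  18: (29,23) 1 'e'
  19: (23,21) 1 'e'
  20: (21,9) 1 'e'
  21: (9,27) 2 'ec'
  22: (27,4) 1 'e'
  23: (4,20) 1 'e'
  24: (20,8) 2 'ee'
  25: (8,26) 3 'eec'
  26: (26,14) 1 'e'
  27: (14,15) 0 ''
  28: (15,12) 1 'f'
  29: (12,0) 0 ''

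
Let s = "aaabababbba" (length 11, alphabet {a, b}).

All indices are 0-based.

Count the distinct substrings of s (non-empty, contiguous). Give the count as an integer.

sorted suffixes:
  #0 SA[0]=10  'a'
  #1 SA[1]=0  'aaabababbba'
  #2 SA[2]=1  'aabababbba'
  #3 SA[3]=2  'abababbba'
  #4 SA[4]=4  'ababbba'
  #5 SA[5]=6  'abbba'
  #6 SA[6]=9  'ba'
  #7 SA[7]=3  'bababbba'
  #8 SA[8]=5  'babbba'
  #9 SA[9]=8  'bba'
  #10 SA[10]=7  'bbba'

SA = [10, 0, 1, 2, 4, 6, 9, 3, 5, 8, 7]
rank  pair      lcp
   1  s[10:],s[0:]  1  'a'
   2  s[0:],s[1:]  2  'aa'
   3  s[1:],s[2:]  1  'a'
   4  s[2:],s[4:]  4  'abab'
   5  s[4:],s[6:]  2  'ab'
   6  s[6:],s[9:]  0  ''
   7  s[9:],s[3:]  2  'ba'
   8  s[3:],s[5:]  3  'bab'
   9  s[5:],s[8:]  1  'b'
  10  s[8:],s[7:]  2  'bb'

n(n+1)/2 = 11·12/2 = 66
Σ LCP = 0 + 1 + 2 + 1 + 4 + 2 + 0 + 2 + 3 + 1 + 2 = 18
distinct = 66 − 18 = 48

48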